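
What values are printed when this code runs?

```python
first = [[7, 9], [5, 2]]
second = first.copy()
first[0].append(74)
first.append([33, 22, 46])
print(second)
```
[[7, 9, 74], [5, 2]]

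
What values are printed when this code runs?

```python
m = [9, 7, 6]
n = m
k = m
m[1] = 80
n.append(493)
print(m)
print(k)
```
[9, 80, 6, 493]
[9, 80, 6, 493]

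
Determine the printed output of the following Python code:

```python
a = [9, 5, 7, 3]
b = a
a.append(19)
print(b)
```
[9, 5, 7, 3, 19]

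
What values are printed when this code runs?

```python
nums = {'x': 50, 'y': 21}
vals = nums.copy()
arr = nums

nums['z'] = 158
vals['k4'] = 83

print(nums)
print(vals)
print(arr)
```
{'x': 50, 'y': 21, 'z': 158}
{'x': 50, 'y': 21, 'k4': 83}
{'x': 50, 'y': 21, 'z': 158}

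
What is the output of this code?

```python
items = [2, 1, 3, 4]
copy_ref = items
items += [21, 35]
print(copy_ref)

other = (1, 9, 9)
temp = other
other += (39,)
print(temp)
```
[2, 1, 3, 4, 21, 35]
(1, 9, 9)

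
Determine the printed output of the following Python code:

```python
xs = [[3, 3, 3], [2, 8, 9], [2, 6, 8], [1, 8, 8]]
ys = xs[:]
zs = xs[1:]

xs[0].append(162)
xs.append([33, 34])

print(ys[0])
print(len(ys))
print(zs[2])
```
[3, 3, 3, 162]
4
[1, 8, 8]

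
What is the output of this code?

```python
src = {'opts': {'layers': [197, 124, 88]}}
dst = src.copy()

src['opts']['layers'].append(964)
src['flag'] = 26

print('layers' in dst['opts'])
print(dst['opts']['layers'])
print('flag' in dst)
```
True
[197, 124, 88, 964]
False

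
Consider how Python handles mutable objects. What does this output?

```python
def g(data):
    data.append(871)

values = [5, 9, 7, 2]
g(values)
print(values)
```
[5, 9, 7, 2, 871]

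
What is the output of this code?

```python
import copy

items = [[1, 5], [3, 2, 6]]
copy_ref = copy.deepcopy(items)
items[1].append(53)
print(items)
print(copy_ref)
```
[[1, 5], [3, 2, 6, 53]]
[[1, 5], [3, 2, 6]]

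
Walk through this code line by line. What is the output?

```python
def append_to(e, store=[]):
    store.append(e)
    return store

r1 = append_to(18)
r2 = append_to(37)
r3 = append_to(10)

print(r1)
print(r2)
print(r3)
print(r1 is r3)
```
[18, 37, 10]
[18, 37, 10]
[18, 37, 10]
True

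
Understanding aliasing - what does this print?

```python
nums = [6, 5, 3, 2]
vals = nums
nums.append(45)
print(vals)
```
[6, 5, 3, 2, 45]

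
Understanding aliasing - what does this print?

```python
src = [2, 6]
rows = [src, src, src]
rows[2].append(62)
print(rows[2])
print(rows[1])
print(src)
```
[2, 6, 62]
[2, 6, 62]
[2, 6, 62]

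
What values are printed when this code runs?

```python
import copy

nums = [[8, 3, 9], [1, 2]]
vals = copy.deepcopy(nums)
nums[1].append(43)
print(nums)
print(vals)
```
[[8, 3, 9], [1, 2, 43]]
[[8, 3, 9], [1, 2]]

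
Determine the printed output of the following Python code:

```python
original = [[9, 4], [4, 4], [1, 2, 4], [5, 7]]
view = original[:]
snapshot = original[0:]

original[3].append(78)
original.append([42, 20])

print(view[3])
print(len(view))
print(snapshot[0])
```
[5, 7, 78]
4
[9, 4]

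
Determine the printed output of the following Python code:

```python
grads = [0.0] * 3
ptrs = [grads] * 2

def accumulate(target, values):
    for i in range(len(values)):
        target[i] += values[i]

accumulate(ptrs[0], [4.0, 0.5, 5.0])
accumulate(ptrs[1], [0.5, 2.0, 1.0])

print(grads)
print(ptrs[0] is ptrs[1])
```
[4.5, 2.5, 6.0]
True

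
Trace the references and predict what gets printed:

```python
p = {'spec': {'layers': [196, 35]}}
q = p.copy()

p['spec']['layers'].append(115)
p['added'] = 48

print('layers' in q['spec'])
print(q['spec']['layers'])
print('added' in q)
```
True
[196, 35, 115]
False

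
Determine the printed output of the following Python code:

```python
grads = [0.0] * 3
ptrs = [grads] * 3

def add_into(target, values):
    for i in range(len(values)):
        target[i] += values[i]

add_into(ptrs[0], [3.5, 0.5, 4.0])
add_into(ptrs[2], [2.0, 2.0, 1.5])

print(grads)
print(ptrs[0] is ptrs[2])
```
[5.5, 2.5, 5.5]
True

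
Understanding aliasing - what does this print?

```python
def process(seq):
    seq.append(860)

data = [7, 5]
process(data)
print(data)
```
[7, 5, 860]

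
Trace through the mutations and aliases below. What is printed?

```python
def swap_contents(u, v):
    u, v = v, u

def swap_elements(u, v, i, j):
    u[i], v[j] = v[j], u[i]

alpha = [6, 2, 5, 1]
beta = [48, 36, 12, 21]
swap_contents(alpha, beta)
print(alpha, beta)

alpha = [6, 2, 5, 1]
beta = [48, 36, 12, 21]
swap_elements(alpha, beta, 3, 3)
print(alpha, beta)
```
[6, 2, 5, 1] [48, 36, 12, 21]
[6, 2, 5, 21] [48, 36, 12, 1]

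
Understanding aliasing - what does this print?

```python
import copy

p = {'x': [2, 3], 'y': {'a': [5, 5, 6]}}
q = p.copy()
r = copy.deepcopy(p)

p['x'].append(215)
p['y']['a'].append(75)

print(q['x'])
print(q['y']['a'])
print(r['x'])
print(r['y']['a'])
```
[2, 3, 215]
[5, 5, 6, 75]
[2, 3]
[5, 5, 6]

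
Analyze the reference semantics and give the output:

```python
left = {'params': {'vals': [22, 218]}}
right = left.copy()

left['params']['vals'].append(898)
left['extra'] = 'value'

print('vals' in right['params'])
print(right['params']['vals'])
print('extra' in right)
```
True
[22, 218, 898]
False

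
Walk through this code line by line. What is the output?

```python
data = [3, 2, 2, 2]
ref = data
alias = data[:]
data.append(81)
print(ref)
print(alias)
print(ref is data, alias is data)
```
[3, 2, 2, 2, 81]
[3, 2, 2, 2]
True False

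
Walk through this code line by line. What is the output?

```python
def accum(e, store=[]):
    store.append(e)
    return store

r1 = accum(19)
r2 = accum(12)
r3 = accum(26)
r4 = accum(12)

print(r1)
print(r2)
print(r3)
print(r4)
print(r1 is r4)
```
[19, 12, 26, 12]
[19, 12, 26, 12]
[19, 12, 26, 12]
[19, 12, 26, 12]
True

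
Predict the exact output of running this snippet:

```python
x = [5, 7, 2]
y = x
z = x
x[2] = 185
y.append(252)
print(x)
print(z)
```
[5, 7, 185, 252]
[5, 7, 185, 252]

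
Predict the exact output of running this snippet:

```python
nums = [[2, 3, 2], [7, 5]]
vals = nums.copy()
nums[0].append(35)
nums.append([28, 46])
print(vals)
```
[[2, 3, 2, 35], [7, 5]]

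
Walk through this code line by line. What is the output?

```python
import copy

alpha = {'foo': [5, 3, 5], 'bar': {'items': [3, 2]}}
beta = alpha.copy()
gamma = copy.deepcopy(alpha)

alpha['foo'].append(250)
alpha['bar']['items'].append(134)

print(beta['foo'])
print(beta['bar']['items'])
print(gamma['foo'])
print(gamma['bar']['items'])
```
[5, 3, 5, 250]
[3, 2, 134]
[5, 3, 5]
[3, 2]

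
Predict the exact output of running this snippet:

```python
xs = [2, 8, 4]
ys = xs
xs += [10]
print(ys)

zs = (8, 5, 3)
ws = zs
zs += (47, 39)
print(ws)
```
[2, 8, 4, 10]
(8, 5, 3)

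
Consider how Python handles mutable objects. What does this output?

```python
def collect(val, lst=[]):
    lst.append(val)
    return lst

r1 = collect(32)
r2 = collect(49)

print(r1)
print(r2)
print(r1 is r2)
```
[32, 49]
[32, 49]
True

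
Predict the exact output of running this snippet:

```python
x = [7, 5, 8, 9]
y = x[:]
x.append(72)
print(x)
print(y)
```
[7, 5, 8, 9, 72]
[7, 5, 8, 9]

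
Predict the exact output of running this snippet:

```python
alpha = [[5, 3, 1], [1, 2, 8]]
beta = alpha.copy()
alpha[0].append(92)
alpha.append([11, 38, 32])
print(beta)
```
[[5, 3, 1, 92], [1, 2, 8]]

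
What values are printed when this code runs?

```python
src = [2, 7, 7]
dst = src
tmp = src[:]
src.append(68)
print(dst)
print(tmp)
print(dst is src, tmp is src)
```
[2, 7, 7, 68]
[2, 7, 7]
True False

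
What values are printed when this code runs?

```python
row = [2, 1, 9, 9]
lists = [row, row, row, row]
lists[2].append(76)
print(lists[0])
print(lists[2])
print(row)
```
[2, 1, 9, 9, 76]
[2, 1, 9, 9, 76]
[2, 1, 9, 9, 76]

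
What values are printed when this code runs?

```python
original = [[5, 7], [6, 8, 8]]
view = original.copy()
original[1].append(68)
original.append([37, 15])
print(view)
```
[[5, 7], [6, 8, 8, 68]]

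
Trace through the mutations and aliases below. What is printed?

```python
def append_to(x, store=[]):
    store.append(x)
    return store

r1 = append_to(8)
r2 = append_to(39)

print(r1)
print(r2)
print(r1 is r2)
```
[8, 39]
[8, 39]
True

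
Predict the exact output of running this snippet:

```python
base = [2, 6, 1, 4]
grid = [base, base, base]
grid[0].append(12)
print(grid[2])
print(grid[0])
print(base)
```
[2, 6, 1, 4, 12]
[2, 6, 1, 4, 12]
[2, 6, 1, 4, 12]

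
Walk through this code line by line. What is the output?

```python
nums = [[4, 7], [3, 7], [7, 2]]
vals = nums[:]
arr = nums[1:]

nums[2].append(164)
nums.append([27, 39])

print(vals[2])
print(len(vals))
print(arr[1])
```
[7, 2, 164]
3
[7, 2, 164]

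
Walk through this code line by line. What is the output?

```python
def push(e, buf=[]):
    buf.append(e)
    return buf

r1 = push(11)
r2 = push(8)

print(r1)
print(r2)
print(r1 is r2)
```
[11, 8]
[11, 8]
True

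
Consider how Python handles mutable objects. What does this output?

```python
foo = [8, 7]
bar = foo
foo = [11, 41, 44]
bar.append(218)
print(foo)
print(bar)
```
[11, 41, 44]
[8, 7, 218]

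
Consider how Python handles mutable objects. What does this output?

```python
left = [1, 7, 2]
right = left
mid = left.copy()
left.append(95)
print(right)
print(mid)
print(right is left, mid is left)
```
[1, 7, 2, 95]
[1, 7, 2]
True False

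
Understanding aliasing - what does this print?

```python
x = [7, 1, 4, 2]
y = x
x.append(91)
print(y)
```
[7, 1, 4, 2, 91]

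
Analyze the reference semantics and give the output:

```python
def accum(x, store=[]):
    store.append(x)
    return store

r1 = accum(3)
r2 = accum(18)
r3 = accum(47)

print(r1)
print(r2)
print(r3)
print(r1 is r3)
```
[3, 18, 47]
[3, 18, 47]
[3, 18, 47]
True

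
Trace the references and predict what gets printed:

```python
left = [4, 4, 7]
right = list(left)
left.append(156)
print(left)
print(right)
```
[4, 4, 7, 156]
[4, 4, 7]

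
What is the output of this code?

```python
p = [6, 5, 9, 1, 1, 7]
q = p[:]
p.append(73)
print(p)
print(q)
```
[6, 5, 9, 1, 1, 7, 73]
[6, 5, 9, 1, 1, 7]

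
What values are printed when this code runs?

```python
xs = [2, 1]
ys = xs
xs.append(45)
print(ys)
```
[2, 1, 45]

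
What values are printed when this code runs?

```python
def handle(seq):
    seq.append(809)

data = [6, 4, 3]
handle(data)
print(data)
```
[6, 4, 3, 809]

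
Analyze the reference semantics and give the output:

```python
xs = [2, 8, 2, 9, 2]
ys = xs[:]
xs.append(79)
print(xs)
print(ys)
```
[2, 8, 2, 9, 2, 79]
[2, 8, 2, 9, 2]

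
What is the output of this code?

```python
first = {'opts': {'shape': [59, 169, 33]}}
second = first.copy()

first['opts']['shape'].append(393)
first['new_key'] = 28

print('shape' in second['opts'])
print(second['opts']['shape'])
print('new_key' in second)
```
True
[59, 169, 33, 393]
False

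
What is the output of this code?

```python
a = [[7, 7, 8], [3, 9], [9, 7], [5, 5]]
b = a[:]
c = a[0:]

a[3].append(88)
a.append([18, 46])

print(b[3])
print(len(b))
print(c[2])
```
[5, 5, 88]
4
[9, 7]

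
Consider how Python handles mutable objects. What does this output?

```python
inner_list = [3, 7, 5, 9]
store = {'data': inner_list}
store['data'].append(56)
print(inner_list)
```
[3, 7, 5, 9, 56]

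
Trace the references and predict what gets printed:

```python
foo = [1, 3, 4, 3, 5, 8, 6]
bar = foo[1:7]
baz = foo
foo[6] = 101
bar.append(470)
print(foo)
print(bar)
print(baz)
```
[1, 3, 4, 3, 5, 8, 101]
[3, 4, 3, 5, 8, 6, 470]
[1, 3, 4, 3, 5, 8, 101]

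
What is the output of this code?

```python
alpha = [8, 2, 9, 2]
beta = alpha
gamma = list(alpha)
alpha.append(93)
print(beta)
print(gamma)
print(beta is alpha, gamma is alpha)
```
[8, 2, 9, 2, 93]
[8, 2, 9, 2]
True False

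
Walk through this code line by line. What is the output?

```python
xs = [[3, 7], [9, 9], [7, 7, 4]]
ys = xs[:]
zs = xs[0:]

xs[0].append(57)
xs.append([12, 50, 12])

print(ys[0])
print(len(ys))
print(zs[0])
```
[3, 7, 57]
3
[3, 7, 57]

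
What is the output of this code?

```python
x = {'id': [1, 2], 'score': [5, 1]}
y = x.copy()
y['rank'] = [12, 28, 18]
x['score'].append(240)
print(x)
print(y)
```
{'id': [1, 2], 'score': [5, 1, 240]}
{'id': [1, 2], 'score': [5, 1, 240], 'rank': [12, 28, 18]}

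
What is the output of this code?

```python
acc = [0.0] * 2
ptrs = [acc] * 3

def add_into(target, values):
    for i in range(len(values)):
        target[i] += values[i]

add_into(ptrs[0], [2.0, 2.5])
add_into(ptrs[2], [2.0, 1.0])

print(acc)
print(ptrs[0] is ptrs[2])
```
[4.0, 3.5]
True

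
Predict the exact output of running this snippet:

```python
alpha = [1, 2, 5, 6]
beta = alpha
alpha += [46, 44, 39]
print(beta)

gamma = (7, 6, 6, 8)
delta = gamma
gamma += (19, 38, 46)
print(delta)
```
[1, 2, 5, 6, 46, 44, 39]
(7, 6, 6, 8)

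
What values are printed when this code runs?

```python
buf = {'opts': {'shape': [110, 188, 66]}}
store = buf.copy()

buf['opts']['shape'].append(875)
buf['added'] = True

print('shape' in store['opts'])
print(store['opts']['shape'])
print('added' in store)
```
True
[110, 188, 66, 875]
False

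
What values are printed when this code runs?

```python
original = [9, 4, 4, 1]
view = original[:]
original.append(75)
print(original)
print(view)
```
[9, 4, 4, 1, 75]
[9, 4, 4, 1]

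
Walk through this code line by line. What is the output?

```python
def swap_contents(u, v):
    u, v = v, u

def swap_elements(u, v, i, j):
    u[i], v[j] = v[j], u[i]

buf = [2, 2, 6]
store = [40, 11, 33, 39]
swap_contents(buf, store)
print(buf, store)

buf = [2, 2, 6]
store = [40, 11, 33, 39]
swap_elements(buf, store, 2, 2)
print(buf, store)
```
[2, 2, 6] [40, 11, 33, 39]
[2, 2, 33] [40, 11, 6, 39]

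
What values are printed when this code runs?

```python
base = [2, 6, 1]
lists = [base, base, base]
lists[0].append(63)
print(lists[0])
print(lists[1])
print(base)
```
[2, 6, 1, 63]
[2, 6, 1, 63]
[2, 6, 1, 63]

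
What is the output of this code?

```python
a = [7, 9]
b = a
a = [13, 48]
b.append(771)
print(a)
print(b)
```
[13, 48]
[7, 9, 771]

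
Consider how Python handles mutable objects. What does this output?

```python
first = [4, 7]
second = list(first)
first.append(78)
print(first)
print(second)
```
[4, 7, 78]
[4, 7]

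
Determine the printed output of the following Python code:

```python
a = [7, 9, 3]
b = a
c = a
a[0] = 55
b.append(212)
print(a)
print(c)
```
[55, 9, 3, 212]
[55, 9, 3, 212]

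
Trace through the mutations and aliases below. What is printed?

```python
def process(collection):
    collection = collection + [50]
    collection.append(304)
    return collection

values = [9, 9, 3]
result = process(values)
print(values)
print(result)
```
[9, 9, 3]
[9, 9, 3, 50, 304]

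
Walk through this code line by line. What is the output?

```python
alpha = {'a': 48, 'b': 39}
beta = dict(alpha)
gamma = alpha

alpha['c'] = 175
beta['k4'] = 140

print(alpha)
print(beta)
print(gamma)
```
{'a': 48, 'b': 39, 'c': 175}
{'a': 48, 'b': 39, 'k4': 140}
{'a': 48, 'b': 39, 'c': 175}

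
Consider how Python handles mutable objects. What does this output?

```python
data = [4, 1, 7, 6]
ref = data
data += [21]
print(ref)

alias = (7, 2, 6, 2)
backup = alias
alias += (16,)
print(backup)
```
[4, 1, 7, 6, 21]
(7, 2, 6, 2)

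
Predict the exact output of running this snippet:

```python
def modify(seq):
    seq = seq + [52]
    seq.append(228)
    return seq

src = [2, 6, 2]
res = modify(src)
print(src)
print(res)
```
[2, 6, 2]
[2, 6, 2, 52, 228]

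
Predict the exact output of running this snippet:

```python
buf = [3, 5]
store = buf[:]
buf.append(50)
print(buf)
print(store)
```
[3, 5, 50]
[3, 5]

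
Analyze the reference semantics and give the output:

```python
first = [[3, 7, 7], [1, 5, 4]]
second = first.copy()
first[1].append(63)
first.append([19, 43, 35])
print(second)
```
[[3, 7, 7], [1, 5, 4, 63]]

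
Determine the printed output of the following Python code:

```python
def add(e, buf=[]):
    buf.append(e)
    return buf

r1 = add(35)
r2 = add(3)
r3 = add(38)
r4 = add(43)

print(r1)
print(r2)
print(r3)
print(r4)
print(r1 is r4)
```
[35, 3, 38, 43]
[35, 3, 38, 43]
[35, 3, 38, 43]
[35, 3, 38, 43]
True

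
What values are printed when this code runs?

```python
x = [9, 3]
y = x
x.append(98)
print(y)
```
[9, 3, 98]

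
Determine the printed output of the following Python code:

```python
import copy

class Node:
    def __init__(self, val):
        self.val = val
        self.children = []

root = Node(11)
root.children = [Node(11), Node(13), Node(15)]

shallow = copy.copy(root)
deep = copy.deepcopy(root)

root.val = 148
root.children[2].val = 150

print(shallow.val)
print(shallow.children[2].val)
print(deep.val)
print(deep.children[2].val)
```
11
150
11
15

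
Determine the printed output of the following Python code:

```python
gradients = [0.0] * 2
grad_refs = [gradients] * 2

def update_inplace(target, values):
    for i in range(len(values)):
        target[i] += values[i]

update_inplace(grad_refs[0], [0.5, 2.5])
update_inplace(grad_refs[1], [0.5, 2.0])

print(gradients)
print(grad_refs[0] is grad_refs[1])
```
[1.0, 4.5]
True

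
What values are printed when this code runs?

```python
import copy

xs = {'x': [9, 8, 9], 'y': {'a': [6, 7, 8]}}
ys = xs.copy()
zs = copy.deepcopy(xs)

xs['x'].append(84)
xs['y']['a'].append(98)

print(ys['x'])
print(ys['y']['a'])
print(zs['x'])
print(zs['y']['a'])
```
[9, 8, 9, 84]
[6, 7, 8, 98]
[9, 8, 9]
[6, 7, 8]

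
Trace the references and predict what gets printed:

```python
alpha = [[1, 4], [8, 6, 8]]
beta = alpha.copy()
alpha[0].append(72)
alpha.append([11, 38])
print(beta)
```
[[1, 4, 72], [8, 6, 8]]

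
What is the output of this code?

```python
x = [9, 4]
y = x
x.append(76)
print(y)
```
[9, 4, 76]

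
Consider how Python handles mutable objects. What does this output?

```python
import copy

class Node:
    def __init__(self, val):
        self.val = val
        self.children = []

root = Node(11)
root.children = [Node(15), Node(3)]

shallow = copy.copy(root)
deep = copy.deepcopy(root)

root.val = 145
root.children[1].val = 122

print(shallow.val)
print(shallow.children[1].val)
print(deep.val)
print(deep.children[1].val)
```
11
122
11
3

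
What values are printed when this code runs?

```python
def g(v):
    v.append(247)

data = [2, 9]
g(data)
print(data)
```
[2, 9, 247]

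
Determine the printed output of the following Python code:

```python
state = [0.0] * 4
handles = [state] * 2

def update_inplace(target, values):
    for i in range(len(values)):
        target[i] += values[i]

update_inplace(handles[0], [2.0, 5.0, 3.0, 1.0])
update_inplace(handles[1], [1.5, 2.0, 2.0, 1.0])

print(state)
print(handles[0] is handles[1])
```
[3.5, 7.0, 5.0, 2.0]
True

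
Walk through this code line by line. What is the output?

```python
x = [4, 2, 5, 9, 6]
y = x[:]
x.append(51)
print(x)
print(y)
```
[4, 2, 5, 9, 6, 51]
[4, 2, 5, 9, 6]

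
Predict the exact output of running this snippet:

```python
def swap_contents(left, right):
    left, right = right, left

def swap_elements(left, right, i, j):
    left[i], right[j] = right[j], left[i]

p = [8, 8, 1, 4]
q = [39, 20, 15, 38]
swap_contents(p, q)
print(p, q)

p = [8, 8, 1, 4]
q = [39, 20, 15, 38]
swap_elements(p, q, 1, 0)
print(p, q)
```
[8, 8, 1, 4] [39, 20, 15, 38]
[8, 39, 1, 4] [8, 20, 15, 38]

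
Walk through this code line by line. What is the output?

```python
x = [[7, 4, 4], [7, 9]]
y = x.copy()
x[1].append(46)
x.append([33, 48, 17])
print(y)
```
[[7, 4, 4], [7, 9, 46]]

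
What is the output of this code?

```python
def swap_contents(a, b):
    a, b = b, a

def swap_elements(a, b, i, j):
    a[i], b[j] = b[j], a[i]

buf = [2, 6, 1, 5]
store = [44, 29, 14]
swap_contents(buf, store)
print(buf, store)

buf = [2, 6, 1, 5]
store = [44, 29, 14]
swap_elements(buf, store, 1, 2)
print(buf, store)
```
[2, 6, 1, 5] [44, 29, 14]
[2, 14, 1, 5] [44, 29, 6]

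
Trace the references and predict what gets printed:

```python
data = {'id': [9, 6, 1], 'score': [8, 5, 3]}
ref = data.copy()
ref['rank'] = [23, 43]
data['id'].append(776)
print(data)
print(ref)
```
{'id': [9, 6, 1, 776], 'score': [8, 5, 3]}
{'id': [9, 6, 1, 776], 'score': [8, 5, 3], 'rank': [23, 43]}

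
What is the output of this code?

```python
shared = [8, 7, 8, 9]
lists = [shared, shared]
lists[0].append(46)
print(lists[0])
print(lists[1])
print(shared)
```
[8, 7, 8, 9, 46]
[8, 7, 8, 9, 46]
[8, 7, 8, 9, 46]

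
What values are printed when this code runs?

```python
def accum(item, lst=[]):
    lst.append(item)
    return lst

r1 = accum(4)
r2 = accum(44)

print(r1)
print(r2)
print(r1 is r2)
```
[4, 44]
[4, 44]
True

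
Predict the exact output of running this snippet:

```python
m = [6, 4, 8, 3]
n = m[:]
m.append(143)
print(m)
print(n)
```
[6, 4, 8, 3, 143]
[6, 4, 8, 3]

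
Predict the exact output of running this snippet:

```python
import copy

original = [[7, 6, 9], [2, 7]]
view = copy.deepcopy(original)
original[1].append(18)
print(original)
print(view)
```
[[7, 6, 9], [2, 7, 18]]
[[7, 6, 9], [2, 7]]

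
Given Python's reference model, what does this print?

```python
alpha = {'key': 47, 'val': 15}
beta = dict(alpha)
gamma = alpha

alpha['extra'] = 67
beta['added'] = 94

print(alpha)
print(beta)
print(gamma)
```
{'key': 47, 'val': 15, 'extra': 67}
{'key': 47, 'val': 15, 'added': 94}
{'key': 47, 'val': 15, 'extra': 67}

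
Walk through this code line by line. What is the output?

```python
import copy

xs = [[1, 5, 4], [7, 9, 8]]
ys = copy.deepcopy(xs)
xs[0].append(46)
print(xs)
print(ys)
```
[[1, 5, 4, 46], [7, 9, 8]]
[[1, 5, 4], [7, 9, 8]]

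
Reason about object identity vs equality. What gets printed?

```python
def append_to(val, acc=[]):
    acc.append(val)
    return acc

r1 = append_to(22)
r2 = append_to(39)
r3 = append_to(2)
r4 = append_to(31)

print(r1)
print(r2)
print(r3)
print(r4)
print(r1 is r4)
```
[22, 39, 2, 31]
[22, 39, 2, 31]
[22, 39, 2, 31]
[22, 39, 2, 31]
True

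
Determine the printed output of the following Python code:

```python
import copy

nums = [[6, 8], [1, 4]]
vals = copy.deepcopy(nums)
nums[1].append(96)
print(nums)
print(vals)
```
[[6, 8], [1, 4, 96]]
[[6, 8], [1, 4]]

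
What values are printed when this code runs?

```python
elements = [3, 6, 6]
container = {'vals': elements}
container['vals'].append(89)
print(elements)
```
[3, 6, 6, 89]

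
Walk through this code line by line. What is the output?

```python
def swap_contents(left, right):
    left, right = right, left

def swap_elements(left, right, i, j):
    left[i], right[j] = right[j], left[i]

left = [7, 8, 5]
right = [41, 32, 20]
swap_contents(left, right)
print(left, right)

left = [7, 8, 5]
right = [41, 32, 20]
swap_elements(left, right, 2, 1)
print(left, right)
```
[7, 8, 5] [41, 32, 20]
[7, 8, 32] [41, 5, 20]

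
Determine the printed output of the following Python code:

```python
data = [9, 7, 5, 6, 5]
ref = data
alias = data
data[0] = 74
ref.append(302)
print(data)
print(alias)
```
[74, 7, 5, 6, 5, 302]
[74, 7, 5, 6, 5, 302]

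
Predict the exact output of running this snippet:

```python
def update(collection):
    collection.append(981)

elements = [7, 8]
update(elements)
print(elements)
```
[7, 8, 981]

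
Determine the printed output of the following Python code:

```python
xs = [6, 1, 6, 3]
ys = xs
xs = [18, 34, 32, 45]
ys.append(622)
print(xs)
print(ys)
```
[18, 34, 32, 45]
[6, 1, 6, 3, 622]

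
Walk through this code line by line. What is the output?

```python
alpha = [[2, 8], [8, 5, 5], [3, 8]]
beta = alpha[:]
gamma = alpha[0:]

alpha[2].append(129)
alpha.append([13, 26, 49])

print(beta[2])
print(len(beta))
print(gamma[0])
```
[3, 8, 129]
3
[2, 8]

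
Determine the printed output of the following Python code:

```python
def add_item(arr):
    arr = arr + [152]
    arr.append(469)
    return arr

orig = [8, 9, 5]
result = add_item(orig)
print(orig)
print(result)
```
[8, 9, 5]
[8, 9, 5, 152, 469]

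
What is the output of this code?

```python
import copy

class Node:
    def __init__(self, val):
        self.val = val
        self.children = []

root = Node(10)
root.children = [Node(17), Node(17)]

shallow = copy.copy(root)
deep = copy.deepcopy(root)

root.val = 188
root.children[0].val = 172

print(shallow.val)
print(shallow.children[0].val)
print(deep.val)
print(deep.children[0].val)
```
10
172
10
17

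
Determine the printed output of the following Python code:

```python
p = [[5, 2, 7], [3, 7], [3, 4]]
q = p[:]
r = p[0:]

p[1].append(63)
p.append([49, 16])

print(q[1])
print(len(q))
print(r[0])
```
[3, 7, 63]
3
[5, 2, 7]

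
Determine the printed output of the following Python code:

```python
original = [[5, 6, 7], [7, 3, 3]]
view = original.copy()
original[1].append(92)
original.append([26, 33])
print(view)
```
[[5, 6, 7], [7, 3, 3, 92]]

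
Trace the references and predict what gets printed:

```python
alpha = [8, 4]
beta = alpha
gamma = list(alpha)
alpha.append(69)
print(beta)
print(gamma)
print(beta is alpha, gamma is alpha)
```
[8, 4, 69]
[8, 4]
True False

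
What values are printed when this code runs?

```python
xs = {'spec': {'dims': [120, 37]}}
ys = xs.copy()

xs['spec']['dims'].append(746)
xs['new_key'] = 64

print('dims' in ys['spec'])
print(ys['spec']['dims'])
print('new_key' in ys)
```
True
[120, 37, 746]
False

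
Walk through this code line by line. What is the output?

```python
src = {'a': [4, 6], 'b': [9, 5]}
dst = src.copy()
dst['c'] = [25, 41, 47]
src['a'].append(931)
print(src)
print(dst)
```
{'a': [4, 6, 931], 'b': [9, 5]}
{'a': [4, 6, 931], 'b': [9, 5], 'c': [25, 41, 47]}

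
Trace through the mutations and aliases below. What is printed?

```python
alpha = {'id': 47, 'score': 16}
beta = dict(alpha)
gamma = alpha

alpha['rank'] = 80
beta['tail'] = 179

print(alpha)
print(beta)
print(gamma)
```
{'id': 47, 'score': 16, 'rank': 80}
{'id': 47, 'score': 16, 'tail': 179}
{'id': 47, 'score': 16, 'rank': 80}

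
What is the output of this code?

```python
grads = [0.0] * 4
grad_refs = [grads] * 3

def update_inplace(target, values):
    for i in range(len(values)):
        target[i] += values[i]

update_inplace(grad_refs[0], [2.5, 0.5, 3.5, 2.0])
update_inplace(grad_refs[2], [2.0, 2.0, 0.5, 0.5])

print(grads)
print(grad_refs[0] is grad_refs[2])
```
[4.5, 2.5, 4.0, 2.5]
True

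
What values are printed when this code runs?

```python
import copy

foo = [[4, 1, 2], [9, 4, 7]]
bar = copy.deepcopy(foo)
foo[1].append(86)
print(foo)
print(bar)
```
[[4, 1, 2], [9, 4, 7, 86]]
[[4, 1, 2], [9, 4, 7]]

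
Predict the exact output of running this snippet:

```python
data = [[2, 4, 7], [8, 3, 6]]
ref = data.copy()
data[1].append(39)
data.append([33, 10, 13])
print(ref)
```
[[2, 4, 7], [8, 3, 6, 39]]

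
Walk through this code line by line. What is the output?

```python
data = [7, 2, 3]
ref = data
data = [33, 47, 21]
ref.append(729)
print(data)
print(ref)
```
[33, 47, 21]
[7, 2, 3, 729]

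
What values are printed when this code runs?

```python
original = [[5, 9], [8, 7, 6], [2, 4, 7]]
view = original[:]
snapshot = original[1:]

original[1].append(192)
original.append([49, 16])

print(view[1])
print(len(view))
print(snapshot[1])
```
[8, 7, 6, 192]
3
[2, 4, 7]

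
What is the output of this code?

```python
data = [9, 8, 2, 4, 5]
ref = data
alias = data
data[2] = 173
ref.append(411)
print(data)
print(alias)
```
[9, 8, 173, 4, 5, 411]
[9, 8, 173, 4, 5, 411]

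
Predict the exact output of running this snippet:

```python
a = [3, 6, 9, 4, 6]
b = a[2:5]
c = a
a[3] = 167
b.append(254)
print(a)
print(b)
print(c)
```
[3, 6, 9, 167, 6]
[9, 4, 6, 254]
[3, 6, 9, 167, 6]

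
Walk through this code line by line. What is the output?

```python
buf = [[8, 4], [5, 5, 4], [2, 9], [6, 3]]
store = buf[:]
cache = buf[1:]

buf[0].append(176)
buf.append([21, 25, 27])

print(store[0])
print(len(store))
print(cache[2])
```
[8, 4, 176]
4
[6, 3]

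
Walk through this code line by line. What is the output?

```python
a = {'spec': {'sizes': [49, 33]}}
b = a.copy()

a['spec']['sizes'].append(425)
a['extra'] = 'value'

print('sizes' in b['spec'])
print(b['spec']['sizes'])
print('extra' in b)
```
True
[49, 33, 425]
False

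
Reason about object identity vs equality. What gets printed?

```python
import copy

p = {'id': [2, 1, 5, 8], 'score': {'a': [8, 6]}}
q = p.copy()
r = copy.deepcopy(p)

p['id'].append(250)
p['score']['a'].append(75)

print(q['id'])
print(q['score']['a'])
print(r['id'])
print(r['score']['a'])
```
[2, 1, 5, 8, 250]
[8, 6, 75]
[2, 1, 5, 8]
[8, 6]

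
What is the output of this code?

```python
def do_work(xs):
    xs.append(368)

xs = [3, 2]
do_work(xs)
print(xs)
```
[3, 2, 368]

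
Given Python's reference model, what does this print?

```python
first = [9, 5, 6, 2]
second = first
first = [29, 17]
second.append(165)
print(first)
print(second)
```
[29, 17]
[9, 5, 6, 2, 165]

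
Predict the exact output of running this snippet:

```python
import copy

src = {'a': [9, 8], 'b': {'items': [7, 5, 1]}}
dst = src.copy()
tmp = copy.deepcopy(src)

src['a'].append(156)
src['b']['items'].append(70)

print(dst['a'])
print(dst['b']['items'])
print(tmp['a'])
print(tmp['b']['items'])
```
[9, 8, 156]
[7, 5, 1, 70]
[9, 8]
[7, 5, 1]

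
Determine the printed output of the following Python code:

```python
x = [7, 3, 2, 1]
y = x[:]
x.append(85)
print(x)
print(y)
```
[7, 3, 2, 1, 85]
[7, 3, 2, 1]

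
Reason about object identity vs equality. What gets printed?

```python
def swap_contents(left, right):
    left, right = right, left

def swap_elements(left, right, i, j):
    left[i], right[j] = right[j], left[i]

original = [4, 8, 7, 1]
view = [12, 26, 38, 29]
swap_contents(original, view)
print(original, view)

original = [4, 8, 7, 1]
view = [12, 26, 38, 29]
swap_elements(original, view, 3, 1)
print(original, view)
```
[4, 8, 7, 1] [12, 26, 38, 29]
[4, 8, 7, 26] [12, 1, 38, 29]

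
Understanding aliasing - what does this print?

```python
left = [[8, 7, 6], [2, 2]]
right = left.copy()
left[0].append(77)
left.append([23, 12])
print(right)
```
[[8, 7, 6, 77], [2, 2]]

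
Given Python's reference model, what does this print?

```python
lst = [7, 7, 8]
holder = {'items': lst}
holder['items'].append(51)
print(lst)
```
[7, 7, 8, 51]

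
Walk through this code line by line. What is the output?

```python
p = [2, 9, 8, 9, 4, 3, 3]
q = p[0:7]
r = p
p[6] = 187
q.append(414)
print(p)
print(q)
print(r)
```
[2, 9, 8, 9, 4, 3, 187]
[2, 9, 8, 9, 4, 3, 3, 414]
[2, 9, 8, 9, 4, 3, 187]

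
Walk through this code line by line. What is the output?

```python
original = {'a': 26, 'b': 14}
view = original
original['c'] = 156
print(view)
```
{'a': 26, 'b': 14, 'c': 156}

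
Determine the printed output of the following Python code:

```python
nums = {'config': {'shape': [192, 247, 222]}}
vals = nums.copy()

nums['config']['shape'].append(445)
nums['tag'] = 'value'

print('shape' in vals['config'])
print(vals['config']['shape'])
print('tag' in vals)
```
True
[192, 247, 222, 445]
False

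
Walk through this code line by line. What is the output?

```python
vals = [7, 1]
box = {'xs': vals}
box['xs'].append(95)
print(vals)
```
[7, 1, 95]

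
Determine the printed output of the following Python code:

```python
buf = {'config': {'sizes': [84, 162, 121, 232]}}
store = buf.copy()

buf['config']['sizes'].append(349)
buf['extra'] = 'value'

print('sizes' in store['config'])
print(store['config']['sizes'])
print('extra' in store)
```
True
[84, 162, 121, 232, 349]
False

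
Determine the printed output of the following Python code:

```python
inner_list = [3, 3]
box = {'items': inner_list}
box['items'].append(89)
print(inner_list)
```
[3, 3, 89]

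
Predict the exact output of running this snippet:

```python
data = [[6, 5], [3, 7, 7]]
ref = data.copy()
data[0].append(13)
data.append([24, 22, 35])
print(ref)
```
[[6, 5, 13], [3, 7, 7]]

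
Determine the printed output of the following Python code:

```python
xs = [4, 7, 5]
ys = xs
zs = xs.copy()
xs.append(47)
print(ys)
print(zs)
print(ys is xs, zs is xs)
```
[4, 7, 5, 47]
[4, 7, 5]
True False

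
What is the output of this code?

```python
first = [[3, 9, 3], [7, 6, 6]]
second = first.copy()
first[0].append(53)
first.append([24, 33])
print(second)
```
[[3, 9, 3, 53], [7, 6, 6]]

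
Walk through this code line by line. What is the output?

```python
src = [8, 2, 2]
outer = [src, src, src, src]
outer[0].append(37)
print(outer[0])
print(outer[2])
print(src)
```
[8, 2, 2, 37]
[8, 2, 2, 37]
[8, 2, 2, 37]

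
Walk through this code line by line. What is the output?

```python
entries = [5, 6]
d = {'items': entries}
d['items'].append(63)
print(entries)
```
[5, 6, 63]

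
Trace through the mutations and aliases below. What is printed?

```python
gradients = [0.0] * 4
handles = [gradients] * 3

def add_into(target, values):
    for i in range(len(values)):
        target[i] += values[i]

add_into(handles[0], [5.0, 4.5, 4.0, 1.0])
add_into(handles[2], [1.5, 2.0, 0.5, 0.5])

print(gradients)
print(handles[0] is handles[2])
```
[6.5, 6.5, 4.5, 1.5]
True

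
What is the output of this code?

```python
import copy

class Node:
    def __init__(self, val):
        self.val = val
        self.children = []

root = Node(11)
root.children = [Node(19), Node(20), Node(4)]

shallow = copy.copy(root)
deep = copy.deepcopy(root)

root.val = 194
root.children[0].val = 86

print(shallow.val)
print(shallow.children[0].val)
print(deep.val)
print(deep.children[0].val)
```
11
86
11
19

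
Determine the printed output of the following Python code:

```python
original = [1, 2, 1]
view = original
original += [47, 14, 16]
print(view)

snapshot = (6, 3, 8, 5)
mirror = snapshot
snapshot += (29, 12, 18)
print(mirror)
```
[1, 2, 1, 47, 14, 16]
(6, 3, 8, 5)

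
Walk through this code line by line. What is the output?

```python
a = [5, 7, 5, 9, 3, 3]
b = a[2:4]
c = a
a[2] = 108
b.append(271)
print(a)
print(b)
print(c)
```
[5, 7, 108, 9, 3, 3]
[5, 9, 271]
[5, 7, 108, 9, 3, 3]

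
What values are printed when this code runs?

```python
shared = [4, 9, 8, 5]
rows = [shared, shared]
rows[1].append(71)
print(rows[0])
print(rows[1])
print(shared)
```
[4, 9, 8, 5, 71]
[4, 9, 8, 5, 71]
[4, 9, 8, 5, 71]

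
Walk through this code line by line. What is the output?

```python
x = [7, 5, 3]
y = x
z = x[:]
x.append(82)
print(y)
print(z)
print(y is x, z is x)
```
[7, 5, 3, 82]
[7, 5, 3]
True False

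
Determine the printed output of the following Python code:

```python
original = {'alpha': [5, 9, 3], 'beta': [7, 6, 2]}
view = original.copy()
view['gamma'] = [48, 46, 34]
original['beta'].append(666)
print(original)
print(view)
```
{'alpha': [5, 9, 3], 'beta': [7, 6, 2, 666]}
{'alpha': [5, 9, 3], 'beta': [7, 6, 2, 666], 'gamma': [48, 46, 34]}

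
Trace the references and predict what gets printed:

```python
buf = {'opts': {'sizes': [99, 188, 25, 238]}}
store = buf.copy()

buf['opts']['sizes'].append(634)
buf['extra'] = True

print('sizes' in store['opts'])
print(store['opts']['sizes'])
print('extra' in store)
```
True
[99, 188, 25, 238, 634]
False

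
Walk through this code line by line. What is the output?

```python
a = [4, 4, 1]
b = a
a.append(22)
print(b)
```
[4, 4, 1, 22]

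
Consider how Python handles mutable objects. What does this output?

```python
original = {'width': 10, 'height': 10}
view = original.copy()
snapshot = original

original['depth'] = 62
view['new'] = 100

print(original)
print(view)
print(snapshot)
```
{'width': 10, 'height': 10, 'depth': 62}
{'width': 10, 'height': 10, 'new': 100}
{'width': 10, 'height': 10, 'depth': 62}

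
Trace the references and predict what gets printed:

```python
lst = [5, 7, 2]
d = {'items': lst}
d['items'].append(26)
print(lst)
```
[5, 7, 2, 26]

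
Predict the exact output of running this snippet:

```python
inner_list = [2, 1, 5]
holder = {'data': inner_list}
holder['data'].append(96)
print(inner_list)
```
[2, 1, 5, 96]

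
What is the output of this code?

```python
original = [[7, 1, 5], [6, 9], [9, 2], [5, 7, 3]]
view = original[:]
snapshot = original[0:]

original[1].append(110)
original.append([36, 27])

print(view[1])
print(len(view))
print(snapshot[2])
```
[6, 9, 110]
4
[9, 2]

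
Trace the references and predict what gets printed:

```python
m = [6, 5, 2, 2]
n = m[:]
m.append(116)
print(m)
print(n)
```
[6, 5, 2, 2, 116]
[6, 5, 2, 2]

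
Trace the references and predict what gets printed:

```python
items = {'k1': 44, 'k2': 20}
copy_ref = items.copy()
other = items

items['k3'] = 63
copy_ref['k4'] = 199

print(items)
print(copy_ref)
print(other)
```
{'k1': 44, 'k2': 20, 'k3': 63}
{'k1': 44, 'k2': 20, 'k4': 199}
{'k1': 44, 'k2': 20, 'k3': 63}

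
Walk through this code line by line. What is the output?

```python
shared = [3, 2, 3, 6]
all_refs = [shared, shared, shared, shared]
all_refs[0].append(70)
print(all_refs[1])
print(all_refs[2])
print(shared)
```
[3, 2, 3, 6, 70]
[3, 2, 3, 6, 70]
[3, 2, 3, 6, 70]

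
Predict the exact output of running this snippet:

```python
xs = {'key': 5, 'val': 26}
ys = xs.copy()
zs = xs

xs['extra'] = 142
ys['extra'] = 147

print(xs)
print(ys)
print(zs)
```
{'key': 5, 'val': 26, 'extra': 142}
{'key': 5, 'val': 26, 'extra': 147}
{'key': 5, 'val': 26, 'extra': 142}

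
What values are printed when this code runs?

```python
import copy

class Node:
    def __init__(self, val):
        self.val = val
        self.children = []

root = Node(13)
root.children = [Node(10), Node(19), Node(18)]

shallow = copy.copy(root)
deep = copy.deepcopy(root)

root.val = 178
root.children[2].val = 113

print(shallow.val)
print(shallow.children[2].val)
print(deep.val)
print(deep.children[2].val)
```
13
113
13
18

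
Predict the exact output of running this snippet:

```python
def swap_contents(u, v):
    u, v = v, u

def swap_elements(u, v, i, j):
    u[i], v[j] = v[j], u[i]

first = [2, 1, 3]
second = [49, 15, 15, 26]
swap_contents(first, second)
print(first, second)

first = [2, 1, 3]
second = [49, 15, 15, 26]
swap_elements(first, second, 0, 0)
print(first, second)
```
[2, 1, 3] [49, 15, 15, 26]
[49, 1, 3] [2, 15, 15, 26]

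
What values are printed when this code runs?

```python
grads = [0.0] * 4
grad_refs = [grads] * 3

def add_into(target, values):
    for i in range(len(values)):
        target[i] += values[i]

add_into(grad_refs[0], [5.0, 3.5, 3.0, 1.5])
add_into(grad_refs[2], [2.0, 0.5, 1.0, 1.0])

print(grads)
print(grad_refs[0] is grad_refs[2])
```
[7.0, 4.0, 4.0, 2.5]
True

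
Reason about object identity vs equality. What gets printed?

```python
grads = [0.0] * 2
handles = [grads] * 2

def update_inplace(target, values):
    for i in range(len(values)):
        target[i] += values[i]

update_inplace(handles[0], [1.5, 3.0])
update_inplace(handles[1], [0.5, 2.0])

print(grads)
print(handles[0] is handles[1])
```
[2.0, 5.0]
True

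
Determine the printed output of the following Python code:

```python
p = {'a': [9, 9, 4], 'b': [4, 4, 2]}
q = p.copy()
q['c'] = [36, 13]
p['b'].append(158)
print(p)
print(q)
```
{'a': [9, 9, 4], 'b': [4, 4, 2, 158]}
{'a': [9, 9, 4], 'b': [4, 4, 2, 158], 'c': [36, 13]}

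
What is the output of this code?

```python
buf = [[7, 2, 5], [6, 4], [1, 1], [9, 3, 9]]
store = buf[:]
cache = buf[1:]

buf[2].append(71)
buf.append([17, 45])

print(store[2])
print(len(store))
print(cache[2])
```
[1, 1, 71]
4
[9, 3, 9]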